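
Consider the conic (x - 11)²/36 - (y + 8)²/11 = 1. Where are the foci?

(11 - √47, -8) and (11 + √47, -8)

Center (11, -8). The positive term is the x-term, so the transverse axis is horizontal; a² = 36, b² = 11.
c² = a² + b² = 36 + 11 = 47, so c = √47.
Foci lie on the horizontal axis through the center: (h ± c, k).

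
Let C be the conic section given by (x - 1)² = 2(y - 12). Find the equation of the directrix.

Vertex (1, 12); 4p = 2 so p = 1/2. Opens up.
Directrix is the horizontal line y = k − p = 12 − (1/2) = 23/2.

y = 23/2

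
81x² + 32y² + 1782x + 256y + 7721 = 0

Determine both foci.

(-11, -11) and (-11, 3)

Group: 81(x² + 22x) + 32(y² + 8y) = -7721
Complete the square: 81(x + 11)² + 32(y + 4)² = -7721 + 9801 + 512 = 2592
Dividing both sides by 2592: (x + 11)²/32 + (y + 4)²/81 = 1
Ellipse, center (-11, -4), major axis vertical; a² = 81, b² = 32.
c² = a² - b² = 81 - 32 = 49, so c = 7.
Foci lie on the vertical axis through the center: (h, k ± c).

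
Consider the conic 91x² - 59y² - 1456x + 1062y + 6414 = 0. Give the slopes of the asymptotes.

Group: 91(x² - 16x) -59(y² - 18y) = -6414
Complete the square in x and y: 91(x - 8)² -59(y - 9)² = -6414 + 5824 - 4779 = -5369
Dividing both sides by -5369: (y - 9)²/91 - (x - 8)²/59 = 1
Hyperbola, center (8, 9), transverse axis vertical; a² = 91, b² = 59.
For a vertical hyperbola the asymptotes have slope ±a/b.
Here that is ±√91/√59 = ±√5369/59.

√5369/59 and -√5369/59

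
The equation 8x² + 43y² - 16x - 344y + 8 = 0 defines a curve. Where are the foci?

(1 - √70, 4) and (1 + √70, 4)

Rearranging, 8(x² - 2x) + 43(y² - 8y) = -8.
Complete the square in x and y: 8(x - 1)² + 43(y - 4)² = -8 + 8 + 688 = 688
Divide by 688: (x - 1)²/86 + (y - 4)²/16 = 1
Ellipse, center (1, 4), major axis horizontal; a² = 86, b² = 16.
c² = a² - b² = 86 - 16 = 70, so c = √70.
Foci lie on the horizontal axis through the center: (h ± c, k).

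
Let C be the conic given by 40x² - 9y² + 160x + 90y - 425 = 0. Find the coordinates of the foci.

(-9, 5) and (5, 5)

Group: 40(x² + 4x) -9(y² - 10y) = 425
Completing the square gives 40(x + 2)² -9(y - 5)² = 425 + 160 - 225 = 360.
Divide through by 360 to get (x + 2)²/9 - (y - 5)²/40 = 1.
Hyperbola, center (-2, 5), transverse axis horizontal; a² = 9, b² = 40.
c² = a² + b² = 9 + 40 = 49, so c = 7.
Foci lie on the horizontal axis through the center: (h ± c, k).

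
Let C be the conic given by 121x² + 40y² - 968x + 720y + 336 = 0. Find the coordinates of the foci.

(4, -18) and (4, 0)

Group the x- and y-terms: 121(x² - 8x) + 40(y² + 18y) = -336
Complete the square in x and y: 121(x - 4)² + 40(y + 9)² = -336 + 1936 + 3240 = 4840
Divide by 4840: (x - 4)²/40 + (y + 9)²/121 = 1
Ellipse, center (4, -9), major axis vertical; a² = 121, b² = 40.
c² = a² - b² = 121 - 40 = 81, so c = 9.
Foci lie on the vertical axis through the center: (h, k ± c).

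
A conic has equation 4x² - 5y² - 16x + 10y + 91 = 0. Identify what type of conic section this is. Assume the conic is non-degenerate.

No xy term. Coefficients of x² and y² are A = 4, C = -5.
A and C have opposite signs ⇒ hyperbola.

hyperbola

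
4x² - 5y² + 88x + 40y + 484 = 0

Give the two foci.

Group: 4(x² + 22x) -5(y² - 8y) = -484
4(x + 11)² -5(y - 4)² = -484 + 484 - 80 = -80
Divide through by -80 to get (y - 4)²/16 - (x + 11)²/20 = 1.
Hyperbola, center (-11, 4), transverse axis vertical; a² = 16, b² = 20.
c² = a² + b² = 16 + 20 = 36, so c = 6.
Foci lie on the vertical axis through the center: (h, k ± c).

(-11, -2) and (-11, 10)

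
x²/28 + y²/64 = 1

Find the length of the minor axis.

Center (0, 0). The larger denominator 64 sits under the y-term, so the major axis is vertical; a² = 64, b² = 28.
b² = 28 so b = 2√7; the minor axis has length 2b = 4√7.

4√7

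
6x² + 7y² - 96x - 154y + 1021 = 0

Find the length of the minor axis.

2√30

Collect terms: 6(x² - 16x) + 7(y² - 22y) = -1021
Complete the square in x and y: 6(x - 8)² + 7(y - 11)² = -1021 + 384 + 847 = 210
Divide through by 210 to get (x - 8)²/35 + (y - 11)²/30 = 1.
Ellipse, center (8, 11), major axis horizontal; a² = 35, b² = 30.
b² = 30 so b = √30; the minor axis has length 2b = 2√30.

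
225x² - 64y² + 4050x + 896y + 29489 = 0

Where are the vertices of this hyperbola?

Collect terms: 225(x² + 18x) -64(y² - 14y) = -29489
225(x + 9)² -64(y - 7)² = -29489 + 18225 - 3136 = -14400
Divide by -14400: (y - 7)²/225 - (x + 9)²/64 = 1
Hyperbola, center (-9, 7), transverse axis vertical; a² = 225, b² = 64.
a = 15. Vertices at (h, k ± a).

(-9, -8) and (-9, 22)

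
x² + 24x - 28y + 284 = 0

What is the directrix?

Only x is squared. Complete the square in x: (x + 12)² = 28(y - 5).
Vertex (-12, 5); 4p = 28 so p = 7. Opens up.
Directrix is the horizontal line y = k − p = 5 − (7) = -2.

y = -2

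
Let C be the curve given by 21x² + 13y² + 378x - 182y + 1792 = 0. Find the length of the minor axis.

2√26

Group: 21(x² + 18x) + 13(y² - 14y) = -1792
Complete the square: 21(x + 9)² + 13(y - 7)² = -1792 + 1701 + 637 = 546
Divide by 546: (x + 9)²/26 + (y - 7)²/42 = 1
Ellipse, center (-9, 7), major axis vertical; a² = 42, b² = 26.
b² = 26 so b = √26; the minor axis has length 2b = 2√26.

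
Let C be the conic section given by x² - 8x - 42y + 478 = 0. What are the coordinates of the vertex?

Only x is squared. Complete the square in x: (x - 4)² = 42(y - 11).
Vertex (4, 11); 4p = 42 so p = 21/2. Opens up.

(4, 11)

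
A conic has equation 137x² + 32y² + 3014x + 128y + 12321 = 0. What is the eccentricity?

e = √14385/137

137(x² + 22x) + 32(y² + 4y) = -12321
137(x + 11)² + 32(y + 2)² = -12321 + 16577 + 128 = 4384
Divide through by 4384 to get (x + 11)²/32 + (y + 2)²/137 = 1.
Ellipse, center (-11, -2), major axis vertical; a² = 137, b² = 32.
c² = a² - b² = 105, so c = √105.
e = c/a = √105/√137 = √14385/137.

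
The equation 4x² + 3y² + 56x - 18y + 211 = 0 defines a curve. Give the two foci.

Rearranging, 4(x² + 14x) + 3(y² - 6y) = -211.
Completing the square gives 4(x + 7)² + 3(y - 3)² = -211 + 196 + 27 = 12.
Divide by 12: (x + 7)²/3 + (y - 3)²/4 = 1
Ellipse, center (-7, 3), major axis vertical; a² = 4, b² = 3.
c² = a² - b² = 4 - 3 = 1, so c = 1.
Foci lie on the vertical axis through the center: (h, k ± c).

(-7, 2) and (-7, 4)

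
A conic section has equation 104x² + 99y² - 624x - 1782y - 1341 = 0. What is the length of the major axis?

4√26

Collect terms: 104(x² - 6x) + 99(y² - 18y) = 1341
104(x - 3)² + 99(y - 9)² = 1341 + 936 + 8019 = 10296
Divide by 10296: (x - 3)²/99 + (y - 9)²/104 = 1
Ellipse, center (3, 9), major axis vertical; a² = 104, b² = 99.
a² = 104 so a = 2√26; the major axis has length 2a = 4√26.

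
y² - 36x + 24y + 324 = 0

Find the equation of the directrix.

x = -4

Only y is squared. Complete the square in y: (y + 12)² = 36(x - 5).
Vertex (5, -12); 4p = 36 so p = 9. Opens right.
Directrix is the vertical line x = h − p = 5 − (9) = -4.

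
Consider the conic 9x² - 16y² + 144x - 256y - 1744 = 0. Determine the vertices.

Group: 9(x² + 16x) -16(y² + 16y) = 1744
9(x + 8)² -16(y + 8)² = 1744 + 576 - 1024 = 1296
Dividing both sides by 1296: (x + 8)²/144 - (y + 8)²/81 = 1
Hyperbola, center (-8, -8), transverse axis horizontal; a² = 144, b² = 81.
a = 12. Vertices at (h ± a, k).

(-20, -8) and (4, -8)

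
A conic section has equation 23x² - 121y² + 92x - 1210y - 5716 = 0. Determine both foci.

Rearranging, 23(x² + 4x) -121(y² + 10y) = 5716.
Complete the square in x and y: 23(x + 2)² -121(y + 5)² = 5716 + 92 - 3025 = 2783
Divide through by 2783 to get (x + 2)²/121 - (y + 5)²/23 = 1.
Hyperbola, center (-2, -5), transverse axis horizontal; a² = 121, b² = 23.
c² = a² + b² = 121 + 23 = 144, so c = 12.
Foci lie on the horizontal axis through the center: (h ± c, k).

(-14, -5) and (10, -5)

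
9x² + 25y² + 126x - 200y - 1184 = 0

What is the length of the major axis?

30

Rearranging, 9(x² + 14x) + 25(y² - 8y) = 1184.
Complete the square: 9(x + 7)² + 25(y - 4)² = 1184 + 441 + 400 = 2025
Divide through by 2025 to get (x + 7)²/225 + (y - 4)²/81 = 1.
Ellipse, center (-7, 4), major axis horizontal; a² = 225, b² = 81.
a² = 225 so a = 15; the major axis has length 2a = 30.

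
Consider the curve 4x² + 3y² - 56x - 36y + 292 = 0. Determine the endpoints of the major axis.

(7, 4) and (7, 8)

Group: 4(x² - 14x) + 3(y² - 12y) = -292
Complete the square in x and y: 4(x - 7)² + 3(y - 6)² = -292 + 196 + 108 = 12
Divide by 12: (x - 7)²/3 + (y - 6)²/4 = 1
Ellipse, center (7, 6), major axis vertical; a² = 4, b² = 3.
a = 2. Vertices at (h, k ± a).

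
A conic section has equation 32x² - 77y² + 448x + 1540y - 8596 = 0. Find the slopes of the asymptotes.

4√154/77 and -4√154/77

Group: 32(x² + 14x) -77(y² - 20y) = 8596
Completing the square gives 32(x + 7)² -77(y - 10)² = 8596 + 1568 - 7700 = 2464.
Divide by 2464: (x + 7)²/77 - (y - 10)²/32 = 1
Hyperbola, center (-7, 10), transverse axis horizontal; a² = 77, b² = 32.
For a horizontal hyperbola the asymptotes have slope ±b/a.
Here that is ±4√2/√77 = ±4√154/77.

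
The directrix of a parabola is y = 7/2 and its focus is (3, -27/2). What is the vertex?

(3, -5)

The vertex is the midpoint between the focus and the directrix along the axis of symmetry.
Axis is vertical (directrix is horizontal). Vertex y-coordinate = (-27/2 + 7/2)/2 = -5; x-coordinate = 3.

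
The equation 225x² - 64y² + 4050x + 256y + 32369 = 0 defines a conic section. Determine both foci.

(-9, -15) and (-9, 19)

Rearranging, 225(x² + 18x) -64(y² - 4y) = -32369.
225(x + 9)² -64(y - 2)² = -32369 + 18225 - 256 = -14400
Divide by -14400: (y - 2)²/225 - (x + 9)²/64 = 1
Hyperbola, center (-9, 2), transverse axis vertical; a² = 225, b² = 64.
c² = a² + b² = 225 + 64 = 289, so c = 17.
Foci lie on the vertical axis through the center: (h, k ± c).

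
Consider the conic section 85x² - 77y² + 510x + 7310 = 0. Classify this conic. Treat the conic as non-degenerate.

hyperbola

No xy term. Coefficients of x² and y² are A = 85, C = -77.
A and C have opposite signs ⇒ hyperbola.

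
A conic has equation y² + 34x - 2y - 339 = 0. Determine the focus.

(3/2, 1)

Only y is squared. Complete the square in y: (y - 1)² = -34(x - 10).
Vertex (10, 1); 4p = -34 so p = -17/2. Opens left.
Focus is p units from the vertex along the axis: (h + p, k).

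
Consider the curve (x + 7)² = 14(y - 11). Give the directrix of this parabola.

Vertex (-7, 11); 4p = 14 so p = 7/2. Opens up.
Directrix is the horizontal line y = k − p = 11 − (7/2) = 15/2.

y = 15/2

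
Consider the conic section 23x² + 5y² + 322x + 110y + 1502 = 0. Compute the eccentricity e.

23(x² + 14x) + 5(y² + 22y) = -1502
Complete the square in x and y: 23(x + 7)² + 5(y + 11)² = -1502 + 1127 + 605 = 230
Divide through by 230 to get (x + 7)²/10 + (y + 11)²/46 = 1.
Ellipse, center (-7, -11), major axis vertical; a² = 46, b² = 10.
c² = a² - b² = 36, so c = 6.
e = c/a = 6/√46 = 3√46/23.

e = 3√46/23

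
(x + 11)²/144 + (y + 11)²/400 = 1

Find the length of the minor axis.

24

Center (-11, -11). The larger denominator 400 sits under the y-term, so the major axis is vertical; a² = 400, b² = 144.
b² = 144 so b = 12; the minor axis has length 2b = 24.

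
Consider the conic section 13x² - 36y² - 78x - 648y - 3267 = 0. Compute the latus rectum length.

Rearranging, 13(x² - 6x) -36(y² + 18y) = 3267.
Complete the square: 13(x - 3)² -36(y + 9)² = 3267 + 117 - 2916 = 468
Dividing both sides by 468: (x - 3)²/36 - (y + 9)²/13 = 1
Hyperbola, center (3, -9), transverse axis horizontal; a² = 36, b² = 13.
Latus rectum length = 2b²/a = 2·13/6 = 13/3.

13/3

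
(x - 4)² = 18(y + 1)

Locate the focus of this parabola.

(4, 7/2)

Vertex (4, -1); 4p = 18 so p = 9/2. Opens up.
Focus is p units from the vertex along the axis: (h, k + p).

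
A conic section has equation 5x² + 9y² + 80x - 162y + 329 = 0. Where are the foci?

Group the x- and y-terms: 5(x² + 16x) + 9(y² - 18y) = -329
Complete the square: 5(x + 8)² + 9(y - 9)² = -329 + 320 + 729 = 720
Divide by 720: (x + 8)²/144 + (y - 9)²/80 = 1
Ellipse, center (-8, 9), major axis horizontal; a² = 144, b² = 80.
c² = a² - b² = 144 - 80 = 64, so c = 8.
Foci lie on the horizontal axis through the center: (h ± c, k).

(-16, 9) and (0, 9)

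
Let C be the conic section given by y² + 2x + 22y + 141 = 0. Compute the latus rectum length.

2

Only y is squared. Complete the square in y: (y + 11)² = -2(x + 10).
Vertex (-10, -11); 4p = -2 so p = -1/2. Opens left.
Latus rectum length = |4p| = 2.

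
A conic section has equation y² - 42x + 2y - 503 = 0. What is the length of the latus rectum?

Only y is squared. Complete the square in y: (y + 1)² = 42(x + 12).
Vertex (-12, -1); 4p = 42 so p = 21/2. Opens right.
Latus rectum length = |4p| = 42.

42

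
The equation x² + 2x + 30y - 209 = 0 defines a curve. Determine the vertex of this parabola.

(-1, 7)

Only x is squared. Complete the square in x: (x + 1)² = -30(y - 7).
Vertex (-1, 7); 4p = -30 so p = -15/2. Opens down.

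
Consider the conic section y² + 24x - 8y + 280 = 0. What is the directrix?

x = -5

Only y is squared. Complete the square in y: (y - 4)² = -24(x + 11).
Vertex (-11, 4); 4p = -24 so p = -6. Opens left.
Directrix is the vertical line x = h − p = -11 − (-6) = -5.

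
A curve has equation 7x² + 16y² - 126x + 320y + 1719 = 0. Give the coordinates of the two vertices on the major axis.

7(x² - 18x) + 16(y² + 20y) = -1719
Complete the square in x and y: 7(x - 9)² + 16(y + 10)² = -1719 + 567 + 1600 = 448
Divide through by 448 to get (x - 9)²/64 + (y + 10)²/28 = 1.
Ellipse, center (9, -10), major axis horizontal; a² = 64, b² = 28.
a = 8. Vertices at (h ± a, k).

(1, -10) and (17, -10)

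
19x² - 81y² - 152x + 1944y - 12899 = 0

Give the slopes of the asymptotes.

√19/9 and -√19/9

19(x² - 8x) -81(y² - 24y) = 12899
Complete the square in x and y: 19(x - 4)² -81(y - 12)² = 12899 + 304 - 11664 = 1539
Divide by 1539: (x - 4)²/81 - (y - 12)²/19 = 1
Hyperbola, center (4, 12), transverse axis horizontal; a² = 81, b² = 19.
For a horizontal hyperbola the asymptotes have slope ±b/a.
Here that is ±√19/9.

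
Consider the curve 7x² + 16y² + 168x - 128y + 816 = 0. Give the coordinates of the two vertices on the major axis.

(-20, 4) and (-4, 4)

Group the x- and y-terms: 7(x² + 24x) + 16(y² - 8y) = -816
Completing the square gives 7(x + 12)² + 16(y - 4)² = -816 + 1008 + 256 = 448.
Divide through by 448 to get (x + 12)²/64 + (y - 4)²/28 = 1.
Ellipse, center (-12, 4), major axis horizontal; a² = 64, b² = 28.
a = 8. Vertices at (h ± a, k).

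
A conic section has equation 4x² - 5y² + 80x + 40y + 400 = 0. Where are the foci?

(-10, -2) and (-10, 10)

Collect terms: 4(x² + 20x) -5(y² - 8y) = -400
Complete the square in x and y: 4(x + 10)² -5(y - 4)² = -400 + 400 - 80 = -80
Dividing both sides by -80: (y - 4)²/16 - (x + 10)²/20 = 1
Hyperbola, center (-10, 4), transverse axis vertical; a² = 16, b² = 20.
c² = a² + b² = 16 + 20 = 36, so c = 6.
Foci lie on the vertical axis through the center: (h, k ± c).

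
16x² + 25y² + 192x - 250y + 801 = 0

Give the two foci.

(-9, 5) and (-3, 5)

Collect terms: 16(x² + 12x) + 25(y² - 10y) = -801
Complete the square: 16(x + 6)² + 25(y - 5)² = -801 + 576 + 625 = 400
Divide through by 400 to get (x + 6)²/25 + (y - 5)²/16 = 1.
Ellipse, center (-6, 5), major axis horizontal; a² = 25, b² = 16.
c² = a² - b² = 25 - 16 = 9, so c = 3.
Foci lie on the horizontal axis through the center: (h ± c, k).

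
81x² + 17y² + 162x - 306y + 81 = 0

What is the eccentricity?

Group: 81(x² + 2x) + 17(y² - 18y) = -81
Completing the square gives 81(x + 1)² + 17(y - 9)² = -81 + 81 + 1377 = 1377.
Divide through by 1377 to get (x + 1)²/17 + (y - 9)²/81 = 1.
Ellipse, center (-1, 9), major axis vertical; a² = 81, b² = 17.
c² = a² - b² = 64, so c = 8.
e = c/a = 8/9.

e = 8/9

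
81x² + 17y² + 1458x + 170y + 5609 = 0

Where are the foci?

(-9, -13) and (-9, 3)

Group: 81(x² + 18x) + 17(y² + 10y) = -5609
Completing the square gives 81(x + 9)² + 17(y + 5)² = -5609 + 6561 + 425 = 1377.
Dividing both sides by 1377: (x + 9)²/17 + (y + 5)²/81 = 1
Ellipse, center (-9, -5), major axis vertical; a² = 81, b² = 17.
c² = a² - b² = 81 - 17 = 64, so c = 8.
Foci lie on the vertical axis through the center: (h, k ± c).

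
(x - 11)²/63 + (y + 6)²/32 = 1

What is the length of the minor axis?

Center (11, -6). The larger denominator 63 sits under the x-term, so the major axis is horizontal; a² = 63, b² = 32.
b² = 32 so b = 4√2; the minor axis has length 2b = 8√2.

8√2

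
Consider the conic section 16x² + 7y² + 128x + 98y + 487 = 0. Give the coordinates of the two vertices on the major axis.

Collect terms: 16(x² + 8x) + 7(y² + 14y) = -487
Complete the square in x and y: 16(x + 4)² + 7(y + 7)² = -487 + 256 + 343 = 112
Divide by 112: (x + 4)²/7 + (y + 7)²/16 = 1
Ellipse, center (-4, -7), major axis vertical; a² = 16, b² = 7.
a = 4. Vertices at (h, k ± a).

(-4, -11) and (-4, -3)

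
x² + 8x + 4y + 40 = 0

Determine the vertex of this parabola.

Only x is squared. Complete the square in x: (x + 4)² = -4(y + 6).
Vertex (-4, -6); 4p = -4 so p = -1. Opens down.

(-4, -6)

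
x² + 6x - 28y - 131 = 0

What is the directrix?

y = -12

Only x is squared. Complete the square in x: (x + 3)² = 28(y + 5).
Vertex (-3, -5); 4p = 28 so p = 7. Opens up.
Directrix is the horizontal line y = k − p = -5 − (7) = -12.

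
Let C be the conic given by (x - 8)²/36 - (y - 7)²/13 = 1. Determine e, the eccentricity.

e = 7/6

Center (8, 7). The positive term is the x-term, so the transverse axis is horizontal; a² = 36, b² = 13.
c² = a² + b² = 49, so c = 7.
e = c/a = 7/6.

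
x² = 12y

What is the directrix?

Vertex (0, 0); 4p = 12 so p = 3. Opens up.
Directrix is the horizontal line y = k − p = 0 − (3) = -3.

y = -3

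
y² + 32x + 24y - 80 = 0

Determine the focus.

Only y is squared. Complete the square in y: (y + 12)² = -32(x - 7).
Vertex (7, -12); 4p = -32 so p = -8. Opens left.
Focus is p units from the vertex along the axis: (h + p, k).

(-1, -12)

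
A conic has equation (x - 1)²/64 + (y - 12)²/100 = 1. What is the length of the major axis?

20

Center (1, 12). The larger denominator 100 sits under the y-term, so the major axis is vertical; a² = 100, b² = 64.
a² = 100 so a = 10; the major axis has length 2a = 20.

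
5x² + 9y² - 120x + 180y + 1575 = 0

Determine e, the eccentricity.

Collect terms: 5(x² - 24x) + 9(y² + 20y) = -1575
5(x - 12)² + 9(y + 10)² = -1575 + 720 + 900 = 45
Dividing both sides by 45: (x - 12)²/9 + (y + 10)²/5 = 1
Ellipse, center (12, -10), major axis horizontal; a² = 9, b² = 5.
c² = a² - b² = 4, so c = 2.
e = c/a = 2/3.

e = 2/3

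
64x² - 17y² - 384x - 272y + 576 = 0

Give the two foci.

Group: 64(x² - 6x) -17(y² + 16y) = -576
64(x - 3)² -17(y + 8)² = -576 + 576 - 1088 = -1088
Dividing both sides by -1088: (y + 8)²/64 - (x - 3)²/17 = 1
Hyperbola, center (3, -8), transverse axis vertical; a² = 64, b² = 17.
c² = a² + b² = 64 + 17 = 81, so c = 9.
Foci lie on the vertical axis through the center: (h, k ± c).

(3, -17) and (3, 1)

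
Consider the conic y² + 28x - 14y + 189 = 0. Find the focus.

(-12, 7)

Only y is squared. Complete the square in y: (y - 7)² = -28(x + 5).
Vertex (-5, 7); 4p = -28 so p = -7. Opens left.
Focus is p units from the vertex along the axis: (h + p, k).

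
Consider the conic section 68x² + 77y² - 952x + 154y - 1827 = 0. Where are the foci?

Rearranging, 68(x² - 14x) + 77(y² + 2y) = 1827.
Completing the square gives 68(x - 7)² + 77(y + 1)² = 1827 + 3332 + 77 = 5236.
Divide by 5236: (x - 7)²/77 + (y + 1)²/68 = 1
Ellipse, center (7, -1), major axis horizontal; a² = 77, b² = 68.
c² = a² - b² = 77 - 68 = 9, so c = 3.
Foci lie on the horizontal axis through the center: (h ± c, k).

(4, -1) and (10, -1)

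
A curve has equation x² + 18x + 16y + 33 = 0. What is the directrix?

y = 7

Only x is squared. Complete the square in x: (x + 9)² = -16(y - 3).
Vertex (-9, 3); 4p = -16 so p = -4. Opens down.
Directrix is the horizontal line y = k − p = 3 − (-4) = 7.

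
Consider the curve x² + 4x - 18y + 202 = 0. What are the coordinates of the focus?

(-2, 31/2)

Only x is squared. Complete the square in x: (x + 2)² = 18(y - 11).
Vertex (-2, 11); 4p = 18 so p = 9/2. Opens up.
Focus is p units from the vertex along the axis: (h, k + p).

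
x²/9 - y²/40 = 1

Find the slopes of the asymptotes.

2√10/3 and -2√10/3

Center (0, 0). The positive term is the x-term, so the transverse axis is horizontal; a² = 9, b² = 40.
For a horizontal hyperbola the asymptotes have slope ±b/a.
Here that is ±2√10/3.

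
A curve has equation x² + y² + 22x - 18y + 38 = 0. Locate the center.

Collect terms: (x² + 22x) + (y² - 18y) = -38
Completing the square gives (x + 11)² + (y - 9)² = -38 + 121 + 81 = 164.
So (x + 11)² + (y - 9)² = 164.
Circle centered at (-11, 9) with r² = 164.

(-11, 9)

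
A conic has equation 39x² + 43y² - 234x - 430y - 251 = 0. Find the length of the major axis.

2√43

39(x² - 6x) + 43(y² - 10y) = 251
Complete the square in x and y: 39(x - 3)² + 43(y - 5)² = 251 + 351 + 1075 = 1677
Divide through by 1677 to get (x - 3)²/43 + (y - 5)²/39 = 1.
Ellipse, center (3, 5), major axis horizontal; a² = 43, b² = 39.
a² = 43 so a = √43; the major axis has length 2a = 2√43.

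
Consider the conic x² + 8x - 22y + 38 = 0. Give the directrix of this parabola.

y = -9/2

Only x is squared. Complete the square in x: (x + 4)² = 22(y - 1).
Vertex (-4, 1); 4p = 22 so p = 11/2. Opens up.
Directrix is the horizontal line y = k − p = 1 − (11/2) = -9/2.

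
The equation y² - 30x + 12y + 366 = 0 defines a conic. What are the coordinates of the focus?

(37/2, -6)

Only y is squared. Complete the square in y: (y + 6)² = 30(x - 11).
Vertex (11, -6); 4p = 30 so p = 15/2. Opens right.
Focus is p units from the vertex along the axis: (h + p, k).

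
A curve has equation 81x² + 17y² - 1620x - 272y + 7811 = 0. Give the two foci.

81(x² - 20x) + 17(y² - 16y) = -7811
Complete the square in x and y: 81(x - 10)² + 17(y - 8)² = -7811 + 8100 + 1088 = 1377
Divide through by 1377 to get (x - 10)²/17 + (y - 8)²/81 = 1.
Ellipse, center (10, 8), major axis vertical; a² = 81, b² = 17.
c² = a² - b² = 81 - 17 = 64, so c = 8.
Foci lie on the vertical axis through the center: (h, k ± c).

(10, 0) and (10, 16)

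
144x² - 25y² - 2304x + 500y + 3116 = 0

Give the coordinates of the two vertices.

(3, 10) and (13, 10)

Rearranging, 144(x² - 16x) -25(y² - 20y) = -3116.
Completing the square gives 144(x - 8)² -25(y - 10)² = -3116 + 9216 - 2500 = 3600.
Dividing both sides by 3600: (x - 8)²/25 - (y - 10)²/144 = 1
Hyperbola, center (8, 10), transverse axis horizontal; a² = 25, b² = 144.
a = 5. Vertices at (h ± a, k).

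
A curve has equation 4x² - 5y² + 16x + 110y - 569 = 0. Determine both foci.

Group: 4(x² + 4x) -5(y² - 22y) = 569
4(x + 2)² -5(y - 11)² = 569 + 16 - 605 = -20
Dividing both sides by -20: (y - 11)²/4 - (x + 2)²/5 = 1
Hyperbola, center (-2, 11), transverse axis vertical; a² = 4, b² = 5.
c² = a² + b² = 4 + 5 = 9, so c = 3.
Foci lie on the vertical axis through the center: (h, k ± c).

(-2, 8) and (-2, 14)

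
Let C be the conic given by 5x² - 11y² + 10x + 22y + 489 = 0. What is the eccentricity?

e = 4√5/5

5(x² + 2x) -11(y² - 2y) = -489
Complete the square: 5(x + 1)² -11(y - 1)² = -489 + 5 - 11 = -495
Dividing both sides by -495: (y - 1)²/45 - (x + 1)²/99 = 1
Hyperbola, center (-1, 1), transverse axis vertical; a² = 45, b² = 99.
c² = a² + b² = 144, so c = 12.
e = c/a = 12/3√5 = 4√5/5.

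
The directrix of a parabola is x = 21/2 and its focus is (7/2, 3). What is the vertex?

(7, 3)

The vertex is the midpoint between the focus and the directrix along the axis of symmetry.
Axis is horizontal (directrix is vertical). Vertex x-coordinate = (7/2 + 21/2)/2 = 7; y-coordinate = 3.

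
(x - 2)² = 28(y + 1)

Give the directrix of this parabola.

Vertex (2, -1); 4p = 28 so p = 7. Opens up.
Directrix is the horizontal line y = k − p = -1 − (7) = -8.

y = -8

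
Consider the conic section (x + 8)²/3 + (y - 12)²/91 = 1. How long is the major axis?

2√91

Center (-8, 12). The larger denominator 91 sits under the y-term, so the major axis is vertical; a² = 91, b² = 3.
a² = 91 so a = √91; the major axis has length 2a = 2√91.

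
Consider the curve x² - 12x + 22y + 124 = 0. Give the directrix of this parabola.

y = 3/2

Only x is squared. Complete the square in x: (x - 6)² = -22(y + 4).
Vertex (6, -4); 4p = -22 so p = -11/2. Opens down.
Directrix is the horizontal line y = k − p = -4 − (-11/2) = 3/2.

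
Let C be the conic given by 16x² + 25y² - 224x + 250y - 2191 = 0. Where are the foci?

Rearranging, 16(x² - 14x) + 25(y² + 10y) = 2191.
Complete the square in x and y: 16(x - 7)² + 25(y + 5)² = 2191 + 784 + 625 = 3600
Dividing both sides by 3600: (x - 7)²/225 + (y + 5)²/144 = 1
Ellipse, center (7, -5), major axis horizontal; a² = 225, b² = 144.
c² = a² - b² = 225 - 144 = 81, so c = 9.
Foci lie on the horizontal axis through the center: (h ± c, k).

(-2, -5) and (16, -5)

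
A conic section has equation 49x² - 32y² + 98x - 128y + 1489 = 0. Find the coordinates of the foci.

(-1, -11) and (-1, 7)

Group the x- and y-terms: 49(x² + 2x) -32(y² + 4y) = -1489
49(x + 1)² -32(y + 2)² = -1489 + 49 - 128 = -1568
Dividing both sides by -1568: (y + 2)²/49 - (x + 1)²/32 = 1
Hyperbola, center (-1, -2), transverse axis vertical; a² = 49, b² = 32.
c² = a² + b² = 49 + 32 = 81, so c = 9.
Foci lie on the vertical axis through the center: (h, k ± c).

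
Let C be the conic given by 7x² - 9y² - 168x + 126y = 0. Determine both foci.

(0, 7) and (24, 7)

Group: 7(x² - 24x) -9(y² - 14y) = 0
Completing the square gives 7(x - 12)² -9(y - 7)² = 0 + 1008 - 441 = 567.
Divide through by 567 to get (x - 12)²/81 - (y - 7)²/63 = 1.
Hyperbola, center (12, 7), transverse axis horizontal; a² = 81, b² = 63.
c² = a² + b² = 81 + 63 = 144, so c = 12.
Foci lie on the horizontal axis through the center: (h ± c, k).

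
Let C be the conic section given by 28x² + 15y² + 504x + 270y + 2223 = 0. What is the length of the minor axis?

6√5

Collect terms: 28(x² + 18x) + 15(y² + 18y) = -2223
Complete the square: 28(x + 9)² + 15(y + 9)² = -2223 + 2268 + 1215 = 1260
Divide through by 1260 to get (x + 9)²/45 + (y + 9)²/84 = 1.
Ellipse, center (-9, -9), major axis vertical; a² = 84, b² = 45.
b² = 45 so b = 3√5; the minor axis has length 2b = 6√5.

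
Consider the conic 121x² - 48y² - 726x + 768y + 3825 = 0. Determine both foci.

121(x² - 6x) -48(y² - 16y) = -3825
Complete the square: 121(x - 3)² -48(y - 8)² = -3825 + 1089 - 3072 = -5808
Divide through by -5808 to get (y - 8)²/121 - (x - 3)²/48 = 1.
Hyperbola, center (3, 8), transverse axis vertical; a² = 121, b² = 48.
c² = a² + b² = 121 + 48 = 169, so c = 13.
Foci lie on the vertical axis through the center: (h, k ± c).

(3, -5) and (3, 21)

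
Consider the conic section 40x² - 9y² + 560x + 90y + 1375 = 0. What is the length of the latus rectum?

Group: 40(x² + 14x) -9(y² - 10y) = -1375
Completing the square gives 40(x + 7)² -9(y - 5)² = -1375 + 1960 - 225 = 360.
Dividing both sides by 360: (x + 7)²/9 - (y - 5)²/40 = 1
Hyperbola, center (-7, 5), transverse axis horizontal; a² = 9, b² = 40.
Latus rectum length = 2b²/a = 2·40/3 = 80/3.

80/3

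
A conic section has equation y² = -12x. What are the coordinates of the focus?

(-3, 0)

Vertex (0, 0); 4p = -12 so p = -3. Opens left.
Focus is p units from the vertex along the axis: (h + p, k).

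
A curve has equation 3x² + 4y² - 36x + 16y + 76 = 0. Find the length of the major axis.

8

Group: 3(x² - 12x) + 4(y² + 4y) = -76
Completing the square gives 3(x - 6)² + 4(y + 2)² = -76 + 108 + 16 = 48.
Dividing both sides by 48: (x - 6)²/16 + (y + 2)²/12 = 1
Ellipse, center (6, -2), major axis horizontal; a² = 16, b² = 12.
a² = 16 so a = 4; the major axis has length 2a = 8.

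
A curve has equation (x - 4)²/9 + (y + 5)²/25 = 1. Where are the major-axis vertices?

Center (4, -5). The larger denominator 25 sits under the y-term, so the major axis is vertical; a² = 25, b² = 9.
a = 5. Vertices at (h, k ± a).

(4, -10) and (4, 0)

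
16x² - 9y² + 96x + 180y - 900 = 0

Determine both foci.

Group the x- and y-terms: 16(x² + 6x) -9(y² - 20y) = 900
Complete the square: 16(x + 3)² -9(y - 10)² = 900 + 144 - 900 = 144
Dividing both sides by 144: (x + 3)²/9 - (y - 10)²/16 = 1
Hyperbola, center (-3, 10), transverse axis horizontal; a² = 9, b² = 16.
c² = a² + b² = 9 + 16 = 25, so c = 5.
Foci lie on the horizontal axis through the center: (h ± c, k).

(-8, 10) and (2, 10)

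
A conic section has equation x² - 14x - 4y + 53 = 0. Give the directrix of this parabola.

Only x is squared. Complete the square in x: (x - 7)² = 4(y - 1).
Vertex (7, 1); 4p = 4 so p = 1. Opens up.
Directrix is the horizontal line y = k − p = 1 − (1) = 0.

y = 0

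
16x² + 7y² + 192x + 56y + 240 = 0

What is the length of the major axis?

Group the x- and y-terms: 16(x² + 12x) + 7(y² + 8y) = -240
16(x + 6)² + 7(y + 4)² = -240 + 576 + 112 = 448
Divide by 448: (x + 6)²/28 + (y + 4)²/64 = 1
Ellipse, center (-6, -4), major axis vertical; a² = 64, b² = 28.
a² = 64 so a = 8; the major axis has length 2a = 16.

16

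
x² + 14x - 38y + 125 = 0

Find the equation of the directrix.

Only x is squared. Complete the square in x: (x + 7)² = 38(y - 2).
Vertex (-7, 2); 4p = 38 so p = 19/2. Opens up.
Directrix is the horizontal line y = k − p = 2 − (19/2) = -15/2.

y = -15/2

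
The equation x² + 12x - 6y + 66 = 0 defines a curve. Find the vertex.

(-6, 5)

Only x is squared. Complete the square in x: (x + 6)² = 6(y - 5).
Vertex (-6, 5); 4p = 6 so p = 3/2. Opens up.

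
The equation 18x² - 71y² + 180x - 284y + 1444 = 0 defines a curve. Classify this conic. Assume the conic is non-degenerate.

hyperbola

No xy term. Coefficients of x² and y² are A = 18, C = -71.
A and C have opposite signs ⇒ hyperbola.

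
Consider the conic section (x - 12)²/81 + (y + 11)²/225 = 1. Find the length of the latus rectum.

Center (12, -11). The larger denominator 225 sits under the y-term, so the major axis is vertical; a² = 225, b² = 81.
Latus rectum length = 2b²/a = 2·81/15 = 54/5.

54/5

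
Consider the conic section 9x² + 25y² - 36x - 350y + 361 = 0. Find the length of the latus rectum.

36/5

Group the x- and y-terms: 9(x² - 4x) + 25(y² - 14y) = -361
Complete the square in x and y: 9(x - 2)² + 25(y - 7)² = -361 + 36 + 1225 = 900
Divide through by 900 to get (x - 2)²/100 + (y - 7)²/36 = 1.
Ellipse, center (2, 7), major axis horizontal; a² = 100, b² = 36.
Latus rectum length = 2b²/a = 2·36/10 = 36/5.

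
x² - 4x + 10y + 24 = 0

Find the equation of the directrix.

Only x is squared. Complete the square in x: (x - 2)² = -10(y + 2).
Vertex (2, -2); 4p = -10 so p = -5/2. Opens down.
Directrix is the horizontal line y = k − p = -2 − (-5/2) = 1/2.

y = 1/2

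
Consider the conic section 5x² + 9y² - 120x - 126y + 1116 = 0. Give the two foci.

(10, 7) and (14, 7)

Rearranging, 5(x² - 24x) + 9(y² - 14y) = -1116.
5(x - 12)² + 9(y - 7)² = -1116 + 720 + 441 = 45
Dividing both sides by 45: (x - 12)²/9 + (y - 7)²/5 = 1
Ellipse, center (12, 7), major axis horizontal; a² = 9, b² = 5.
c² = a² - b² = 9 - 5 = 4, so c = 2.
Foci lie on the horizontal axis through the center: (h ± c, k).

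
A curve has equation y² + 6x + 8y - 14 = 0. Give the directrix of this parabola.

Only y is squared. Complete the square in y: (y + 4)² = -6(x - 5).
Vertex (5, -4); 4p = -6 so p = -3/2. Opens left.
Directrix is the vertical line x = h − p = 5 − (-3/2) = 13/2.

x = 13/2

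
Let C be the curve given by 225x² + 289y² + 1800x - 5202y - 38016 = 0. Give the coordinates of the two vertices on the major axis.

(-21, 9) and (13, 9)

Group: 225(x² + 8x) + 289(y² - 18y) = 38016
225(x + 4)² + 289(y - 9)² = 38016 + 3600 + 23409 = 65025
Divide through by 65025 to get (x + 4)²/289 + (y - 9)²/225 = 1.
Ellipse, center (-4, 9), major axis horizontal; a² = 289, b² = 225.
a = 17. Vertices at (h ± a, k).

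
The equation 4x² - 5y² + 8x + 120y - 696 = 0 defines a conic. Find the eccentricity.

Rearranging, 4(x² + 2x) -5(y² - 24y) = 696.
Complete the square in x and y: 4(x + 1)² -5(y - 12)² = 696 + 4 - 720 = -20
Dividing both sides by -20: (y - 12)²/4 - (x + 1)²/5 = 1
Hyperbola, center (-1, 12), transverse axis vertical; a² = 4, b² = 5.
c² = a² + b² = 9, so c = 3.
e = c/a = 3/2.

e = 3/2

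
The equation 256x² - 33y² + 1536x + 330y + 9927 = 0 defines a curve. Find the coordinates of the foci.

Group: 256(x² + 6x) -33(y² - 10y) = -9927
Complete the square: 256(x + 3)² -33(y - 5)² = -9927 + 2304 - 825 = -8448
Dividing both sides by -8448: (y - 5)²/256 - (x + 3)²/33 = 1
Hyperbola, center (-3, 5), transverse axis vertical; a² = 256, b² = 33.
c² = a² + b² = 256 + 33 = 289, so c = 17.
Foci lie on the vertical axis through the center: (h, k ± c).

(-3, -12) and (-3, 22)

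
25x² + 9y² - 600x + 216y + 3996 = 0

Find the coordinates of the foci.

(12, -20) and (12, -4)

Collect terms: 25(x² - 24x) + 9(y² + 24y) = -3996
Completing the square gives 25(x - 12)² + 9(y + 12)² = -3996 + 3600 + 1296 = 900.
Divide through by 900 to get (x - 12)²/36 + (y + 12)²/100 = 1.
Ellipse, center (12, -12), major axis vertical; a² = 100, b² = 36.
c² = a² - b² = 100 - 36 = 64, so c = 8.
Foci lie on the vertical axis through the center: (h, k ± c).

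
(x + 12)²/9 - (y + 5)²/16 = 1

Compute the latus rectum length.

32/3

Center (-12, -5). The positive term is the x-term, so the transverse axis is horizontal; a² = 9, b² = 16.
Latus rectum length = 2b²/a = 2·16/3 = 32/3.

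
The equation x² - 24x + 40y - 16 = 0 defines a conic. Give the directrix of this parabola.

Only x is squared. Complete the square in x: (x - 12)² = -40(y - 4).
Vertex (12, 4); 4p = -40 so p = -10. Opens down.
Directrix is the horizontal line y = k − p = 4 − (-10) = 14.

y = 14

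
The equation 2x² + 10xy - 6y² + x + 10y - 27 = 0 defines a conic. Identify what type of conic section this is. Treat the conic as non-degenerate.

hyperbola

A = 2, B = 10, C = -6.
Discriminant B² − 4AC = 10² − 4·2·(-6) = 148.
B² − 4AC > 0 ⇒ hyperbola.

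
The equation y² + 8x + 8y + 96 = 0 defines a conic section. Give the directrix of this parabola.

x = -8

Only y is squared. Complete the square in y: (y + 4)² = -8(x + 10).
Vertex (-10, -4); 4p = -8 so p = -2. Opens left.
Directrix is the vertical line x = h − p = -10 − (-2) = -8.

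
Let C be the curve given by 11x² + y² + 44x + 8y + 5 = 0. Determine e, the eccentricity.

Group: 11(x² + 4x) + (y² + 8y) = -5
Complete the square: 11(x + 2)² + (y + 4)² = -5 + 44 + 16 = 55
Divide by 55: (x + 2)²/5 + (y + 4)²/55 = 1
Ellipse, center (-2, -4), major axis vertical; a² = 55, b² = 5.
c² = a² - b² = 50, so c = 5√2.
e = c/a = 5√2/√55 = √110/11.

e = √110/11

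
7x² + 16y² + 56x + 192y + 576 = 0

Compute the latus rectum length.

7/2

7(x² + 8x) + 16(y² + 12y) = -576
Complete the square: 7(x + 4)² + 16(y + 6)² = -576 + 112 + 576 = 112
Divide through by 112 to get (x + 4)²/16 + (y + 6)²/7 = 1.
Ellipse, center (-4, -6), major axis horizontal; a² = 16, b² = 7.
Latus rectum length = 2b²/a = 2·7/4 = 7/2.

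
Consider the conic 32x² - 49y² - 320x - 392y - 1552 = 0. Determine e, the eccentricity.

Group the x- and y-terms: 32(x² - 10x) -49(y² + 8y) = 1552
32(x - 5)² -49(y + 4)² = 1552 + 800 - 784 = 1568
Divide through by 1568 to get (x - 5)²/49 - (y + 4)²/32 = 1.
Hyperbola, center (5, -4), transverse axis horizontal; a² = 49, b² = 32.
c² = a² + b² = 81, so c = 9.
e = c/a = 9/7.

e = 9/7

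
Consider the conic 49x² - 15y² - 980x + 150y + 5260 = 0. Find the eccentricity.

Group the x- and y-terms: 49(x² - 20x) -15(y² - 10y) = -5260
Complete the square: 49(x - 10)² -15(y - 5)² = -5260 + 4900 - 375 = -735
Dividing both sides by -735: (y - 5)²/49 - (x - 10)²/15 = 1
Hyperbola, center (10, 5), transverse axis vertical; a² = 49, b² = 15.
c² = a² + b² = 64, so c = 8.
e = c/a = 8/7.

e = 8/7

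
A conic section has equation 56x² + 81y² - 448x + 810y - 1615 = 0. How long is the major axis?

18

Collect terms: 56(x² - 8x) + 81(y² + 10y) = 1615
Completing the square gives 56(x - 4)² + 81(y + 5)² = 1615 + 896 + 2025 = 4536.
Divide through by 4536 to get (x - 4)²/81 + (y + 5)²/56 = 1.
Ellipse, center (4, -5), major axis horizontal; a² = 81, b² = 56.
a² = 81 so a = 9; the major axis has length 2a = 18.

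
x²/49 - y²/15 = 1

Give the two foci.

(-8, 0) and (8, 0)

Center (0, 0). The positive term is the x-term, so the transverse axis is horizontal; a² = 49, b² = 15.
c² = a² + b² = 49 + 15 = 64, so c = 8.
Foci lie on the horizontal axis through the center: (h ± c, k).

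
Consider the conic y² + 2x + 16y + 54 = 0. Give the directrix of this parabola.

Only y is squared. Complete the square in y: (y + 8)² = -2(x - 5).
Vertex (5, -8); 4p = -2 so p = -1/2. Opens left.
Directrix is the vertical line x = h − p = 5 − (-1/2) = 11/2.

x = 11/2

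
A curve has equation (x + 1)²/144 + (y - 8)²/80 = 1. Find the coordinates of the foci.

Center (-1, 8). The larger denominator 144 sits under the x-term, so the major axis is horizontal; a² = 144, b² = 80.
c² = a² - b² = 144 - 80 = 64, so c = 8.
Foci lie on the horizontal axis through the center: (h ± c, k).

(-9, 8) and (7, 8)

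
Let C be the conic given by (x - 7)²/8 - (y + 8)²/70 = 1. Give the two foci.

(7 - √78, -8) and (7 + √78, -8)

Center (7, -8). The positive term is the x-term, so the transverse axis is horizontal; a² = 8, b² = 70.
c² = a² + b² = 8 + 70 = 78, so c = √78.
Foci lie on the horizontal axis through the center: (h ± c, k).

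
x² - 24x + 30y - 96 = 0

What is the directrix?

Only x is squared. Complete the square in x: (x - 12)² = -30(y - 8).
Vertex (12, 8); 4p = -30 so p = -15/2. Opens down.
Directrix is the horizontal line y = k − p = 8 − (-15/2) = 31/2.

y = 31/2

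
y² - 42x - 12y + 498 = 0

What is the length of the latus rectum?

42

Only y is squared. Complete the square in y: (y - 6)² = 42(x - 11).
Vertex (11, 6); 4p = 42 so p = 21/2. Opens right.
Latus rectum length = |4p| = 42.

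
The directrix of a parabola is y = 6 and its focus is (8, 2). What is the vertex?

The vertex is the midpoint between the focus and the directrix along the axis of symmetry.
Axis is vertical (directrix is horizontal). Vertex y-coordinate = (2 + 6)/2 = 4; x-coordinate = 8.

(8, 4)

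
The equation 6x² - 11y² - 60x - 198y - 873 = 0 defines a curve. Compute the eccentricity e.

e = √187/11

Collect terms: 6(x² - 10x) -11(y² + 18y) = 873
Completing the square gives 6(x - 5)² -11(y + 9)² = 873 + 150 - 891 = 132.
Divide through by 132 to get (x - 5)²/22 - (y + 9)²/12 = 1.
Hyperbola, center (5, -9), transverse axis horizontal; a² = 22, b² = 12.
c² = a² + b² = 34, so c = √34.
e = c/a = √34/√22 = √187/11.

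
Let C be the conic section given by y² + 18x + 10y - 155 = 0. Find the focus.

Only y is squared. Complete the square in y: (y + 5)² = -18(x - 10).
Vertex (10, -5); 4p = -18 so p = -9/2. Opens left.
Focus is p units from the vertex along the axis: (h + p, k).

(11/2, -5)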